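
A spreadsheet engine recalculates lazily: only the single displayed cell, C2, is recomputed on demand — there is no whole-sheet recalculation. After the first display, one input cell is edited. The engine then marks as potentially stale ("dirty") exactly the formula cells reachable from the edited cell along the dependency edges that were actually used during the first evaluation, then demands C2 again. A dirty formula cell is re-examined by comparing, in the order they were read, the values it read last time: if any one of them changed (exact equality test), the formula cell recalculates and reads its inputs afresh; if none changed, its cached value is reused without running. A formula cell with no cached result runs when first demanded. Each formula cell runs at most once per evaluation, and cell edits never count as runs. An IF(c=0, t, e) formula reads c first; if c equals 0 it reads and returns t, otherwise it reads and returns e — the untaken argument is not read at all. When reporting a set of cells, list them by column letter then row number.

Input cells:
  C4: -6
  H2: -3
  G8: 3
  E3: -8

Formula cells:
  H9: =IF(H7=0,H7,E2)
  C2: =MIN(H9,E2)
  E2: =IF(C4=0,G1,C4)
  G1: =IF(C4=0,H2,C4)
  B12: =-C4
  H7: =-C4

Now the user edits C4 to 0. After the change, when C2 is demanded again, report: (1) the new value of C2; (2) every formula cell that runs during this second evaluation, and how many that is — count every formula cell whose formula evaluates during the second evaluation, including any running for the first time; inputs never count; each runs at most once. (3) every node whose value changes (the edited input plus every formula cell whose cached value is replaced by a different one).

New value of C2: -3.
Formula cells that run: C2, E2, G1, H7, H9 — 5 in total.
Values that change: C2, C4, E2, H7, H9.
Key observation: a condition flipped, so demand reaches new nodes — G1 runs for the first time.

First evaluation (everything demanded from the output):
  E2 = IF(C4=0: C4=-6 -> else branch C4) = -6
  H7 = -(-6) = 6
  H9 = IF(H7=0: H7=6 -> else branch E2) = -6
  C2 = MIN(-6, -6) = -6

Propagation after the edit:
  G1: demanded for the first time — runs, produces -3.
  E2: runs — C4 -6->0; C4 -6->0; result -3.
  H7: runs — C4 -6->0; result 0.
  H9: runs — H7 6->0; E2 -6->-3; result 0.
  C2: runs — H9 -6->0; E2 -6->-3; result -3.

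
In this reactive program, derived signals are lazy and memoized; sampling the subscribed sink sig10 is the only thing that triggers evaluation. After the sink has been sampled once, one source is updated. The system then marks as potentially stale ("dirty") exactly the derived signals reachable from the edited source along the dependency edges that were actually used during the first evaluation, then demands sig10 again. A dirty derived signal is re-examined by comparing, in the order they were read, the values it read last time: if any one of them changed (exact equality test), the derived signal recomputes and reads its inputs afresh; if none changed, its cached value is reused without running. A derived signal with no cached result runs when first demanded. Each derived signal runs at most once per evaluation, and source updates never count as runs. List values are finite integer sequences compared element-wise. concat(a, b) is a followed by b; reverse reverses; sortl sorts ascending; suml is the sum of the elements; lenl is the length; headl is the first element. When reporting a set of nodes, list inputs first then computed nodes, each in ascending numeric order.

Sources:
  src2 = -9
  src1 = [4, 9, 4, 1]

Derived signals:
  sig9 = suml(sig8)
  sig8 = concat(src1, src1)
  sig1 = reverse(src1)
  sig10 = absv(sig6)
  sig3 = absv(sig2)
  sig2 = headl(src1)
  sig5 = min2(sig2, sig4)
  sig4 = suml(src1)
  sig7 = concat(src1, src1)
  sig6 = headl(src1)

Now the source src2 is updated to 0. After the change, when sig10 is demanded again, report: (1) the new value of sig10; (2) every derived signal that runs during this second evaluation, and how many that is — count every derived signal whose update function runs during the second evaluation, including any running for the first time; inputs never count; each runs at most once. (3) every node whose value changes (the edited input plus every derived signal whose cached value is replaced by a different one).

Demanding sig10 again yields 4.
0 derived signals run: none.
The nodes whose values change: src2.
Note the shortcut — nothing in the graph depends on src2 at all, so no recomputation happens.

First demand of the output computes:
  sig6 = headl([4, 9, 4, 1]) = 4
  sig10 = absv(4) = 4

After the edit, cleaning proceeds:
  no node depends on src2 at all; the second demand re-runs nothing.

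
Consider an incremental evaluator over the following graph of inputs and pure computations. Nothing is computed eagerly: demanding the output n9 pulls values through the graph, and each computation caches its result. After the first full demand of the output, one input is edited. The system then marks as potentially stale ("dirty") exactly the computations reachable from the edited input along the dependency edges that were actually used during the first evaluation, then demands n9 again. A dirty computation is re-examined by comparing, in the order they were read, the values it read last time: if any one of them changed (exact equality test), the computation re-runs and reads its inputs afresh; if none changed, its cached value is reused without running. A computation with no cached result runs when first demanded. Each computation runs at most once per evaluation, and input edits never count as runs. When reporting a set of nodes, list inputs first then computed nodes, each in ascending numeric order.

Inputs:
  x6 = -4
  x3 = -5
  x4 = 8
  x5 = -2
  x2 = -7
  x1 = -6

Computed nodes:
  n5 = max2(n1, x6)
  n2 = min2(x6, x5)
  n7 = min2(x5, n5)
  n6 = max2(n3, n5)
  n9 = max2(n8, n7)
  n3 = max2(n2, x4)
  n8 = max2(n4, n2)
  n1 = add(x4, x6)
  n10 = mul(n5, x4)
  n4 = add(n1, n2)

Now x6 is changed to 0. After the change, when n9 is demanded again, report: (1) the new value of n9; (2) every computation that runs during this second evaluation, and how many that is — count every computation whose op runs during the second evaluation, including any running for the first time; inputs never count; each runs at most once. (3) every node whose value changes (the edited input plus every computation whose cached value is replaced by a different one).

Initial pass — values computed on the first demand:
  n1 = add(8, -4) = 4
  n2 = min2(-4, -2) = -4
  n4 = add(4, -4) = 0
  n5 = max2(4, -4) = 4
  n7 = min2(-2, 4) = -2
  n8 = max2(0, -4) = 0
  n9 = max2(0, -2) = 0

Second demand — change propagation:
  n1: re-runs because x6 -4->0; new result 8.
  n2: re-runs because x6 -4->0; new result -2.
  n4: re-runs because n1 4->8; n2 -4->-2; new result 6.
  n5: re-runs because n1 4->8; x6 -4->0; new result 8.
  n7: re-runs because n5 4->8; new result -2 (unchanged).
  n8: re-runs because n4 0->6; n2 -4->-2; new result 6.
  n9: re-runs because n8 0->6; new result 6.

n9 now evaluates to 6.
Run set: n1, n2, n4, n5, n7, n8, n9 (7 run).
Changed values: x6, n1, n2, n4, n5, n8, n9.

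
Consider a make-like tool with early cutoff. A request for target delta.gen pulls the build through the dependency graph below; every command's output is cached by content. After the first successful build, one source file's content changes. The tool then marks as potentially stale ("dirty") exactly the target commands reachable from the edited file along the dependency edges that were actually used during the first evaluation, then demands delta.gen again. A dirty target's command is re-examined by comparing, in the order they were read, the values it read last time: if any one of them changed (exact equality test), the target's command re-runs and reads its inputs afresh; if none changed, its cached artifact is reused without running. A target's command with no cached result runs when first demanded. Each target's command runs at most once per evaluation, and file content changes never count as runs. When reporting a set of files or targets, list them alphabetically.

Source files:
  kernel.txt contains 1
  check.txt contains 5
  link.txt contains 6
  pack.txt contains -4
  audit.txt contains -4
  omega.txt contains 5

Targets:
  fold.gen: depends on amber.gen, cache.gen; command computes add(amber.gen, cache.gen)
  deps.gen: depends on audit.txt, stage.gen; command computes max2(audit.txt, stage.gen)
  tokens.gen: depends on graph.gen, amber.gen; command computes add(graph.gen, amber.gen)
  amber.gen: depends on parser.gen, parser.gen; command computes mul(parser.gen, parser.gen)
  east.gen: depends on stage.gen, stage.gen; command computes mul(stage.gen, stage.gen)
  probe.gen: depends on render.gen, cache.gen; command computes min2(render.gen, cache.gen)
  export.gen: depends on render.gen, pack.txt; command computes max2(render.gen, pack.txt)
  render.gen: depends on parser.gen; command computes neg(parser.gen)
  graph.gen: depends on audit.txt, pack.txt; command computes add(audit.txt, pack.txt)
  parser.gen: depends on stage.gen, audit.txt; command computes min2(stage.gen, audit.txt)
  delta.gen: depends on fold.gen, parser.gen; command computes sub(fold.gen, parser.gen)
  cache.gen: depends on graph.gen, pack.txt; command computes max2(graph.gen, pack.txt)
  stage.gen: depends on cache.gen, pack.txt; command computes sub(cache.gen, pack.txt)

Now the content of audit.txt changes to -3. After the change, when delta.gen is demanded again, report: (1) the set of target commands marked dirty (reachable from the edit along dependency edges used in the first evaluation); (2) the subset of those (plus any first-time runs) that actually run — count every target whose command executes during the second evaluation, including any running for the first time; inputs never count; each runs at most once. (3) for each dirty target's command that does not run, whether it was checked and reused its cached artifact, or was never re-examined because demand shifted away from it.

The edit dirties: amber.gen, cache.gen, delta.gen, fold.gen, graph.gen, parser.gen, stage.gen.
6 target commands run: amber.gen, cache.gen, delta.gen, fold.gen, graph.gen, parser.gen.
Cache hits after checking: stage.gen.
Note where the cutoff bites: stage.gen is checked, finds nothing changed, and keeps its cache.

First demand of the output computes:
  graph.gen = add(-4, -4) = -8
  cache.gen = max2(-8, -4) = -4
  stage.gen = sub(-4, -4) = 0
  parser.gen = min2(0, -4) = -4
  amber.gen = mul(-4, -4) = 16
  fold.gen = add(16, -4) = 12
  delta.gen = sub(12, -4) = 16

After the edit, cleaning proceeds:
  graph.gen: a read changed (audit.txt -4->-3) — executes, giving -7.
  cache.gen: a read changed (graph.gen -8->-7) — executes, giving -4 — identical to its old value.
  stage.gen: dirty, but its reads are unchanged (cache.gen unchanged, pack.txt unchanged); cached 0 stands.
  parser.gen: a read changed (audit.txt -4->-3) — executes, giving -3.
  amber.gen: a read changed (parser.gen -4->-3; parser.gen -4->-3) — executes, giving 9.
  fold.gen: a read changed (amber.gen 16->9) — executes, giving 5.
  delta.gen: a read changed (fold.gen 12->5; parser.gen -4->-3) — executes, giving 8.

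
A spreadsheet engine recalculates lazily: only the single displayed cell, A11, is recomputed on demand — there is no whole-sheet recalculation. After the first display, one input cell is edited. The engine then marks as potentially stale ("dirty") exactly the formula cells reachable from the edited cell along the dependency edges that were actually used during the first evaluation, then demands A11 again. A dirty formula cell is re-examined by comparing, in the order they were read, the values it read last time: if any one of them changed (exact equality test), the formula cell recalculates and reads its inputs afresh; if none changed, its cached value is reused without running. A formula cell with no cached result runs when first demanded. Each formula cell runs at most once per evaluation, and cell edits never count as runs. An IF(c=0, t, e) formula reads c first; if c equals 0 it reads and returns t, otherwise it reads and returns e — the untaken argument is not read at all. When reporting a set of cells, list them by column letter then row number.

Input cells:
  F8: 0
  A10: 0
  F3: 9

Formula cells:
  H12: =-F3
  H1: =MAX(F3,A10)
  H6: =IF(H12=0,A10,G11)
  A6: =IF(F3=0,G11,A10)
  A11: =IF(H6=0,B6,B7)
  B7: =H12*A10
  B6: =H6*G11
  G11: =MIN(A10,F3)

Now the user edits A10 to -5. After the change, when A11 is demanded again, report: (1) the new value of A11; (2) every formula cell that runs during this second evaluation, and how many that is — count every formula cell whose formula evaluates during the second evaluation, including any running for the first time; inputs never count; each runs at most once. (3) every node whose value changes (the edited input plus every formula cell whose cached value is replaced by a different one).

First evaluation (everything demanded from the output):
  G11 = MIN(0, 9) = 0
  H12 = -(9) = -9
  H6 = IF(H12=0: H12=-9 -> else branch G11) = 0
  B6 = 0 * 0 = 0
  A11 = IF(H6=0: H6=0 -> then branch B6) = 0

Propagation after the edit:
  B7: demanded for the first time — runs, produces 45.
  G11: runs — A10 0->-5; result -5.
  H6: runs — G11 0->-5; result -5.
  B6: marked dirty but never re-examined — demand shifted away from it.
  A11: runs — H6 0->-5; result 45.

Key observation: a condition flipped, so demand moved to the other branch — B6 is never re-examined.

New value of A11: 45.
Formula cells that run: A11, B7, G11, H6 — 4 in total.
Values that change: A10, A11, G11, H6.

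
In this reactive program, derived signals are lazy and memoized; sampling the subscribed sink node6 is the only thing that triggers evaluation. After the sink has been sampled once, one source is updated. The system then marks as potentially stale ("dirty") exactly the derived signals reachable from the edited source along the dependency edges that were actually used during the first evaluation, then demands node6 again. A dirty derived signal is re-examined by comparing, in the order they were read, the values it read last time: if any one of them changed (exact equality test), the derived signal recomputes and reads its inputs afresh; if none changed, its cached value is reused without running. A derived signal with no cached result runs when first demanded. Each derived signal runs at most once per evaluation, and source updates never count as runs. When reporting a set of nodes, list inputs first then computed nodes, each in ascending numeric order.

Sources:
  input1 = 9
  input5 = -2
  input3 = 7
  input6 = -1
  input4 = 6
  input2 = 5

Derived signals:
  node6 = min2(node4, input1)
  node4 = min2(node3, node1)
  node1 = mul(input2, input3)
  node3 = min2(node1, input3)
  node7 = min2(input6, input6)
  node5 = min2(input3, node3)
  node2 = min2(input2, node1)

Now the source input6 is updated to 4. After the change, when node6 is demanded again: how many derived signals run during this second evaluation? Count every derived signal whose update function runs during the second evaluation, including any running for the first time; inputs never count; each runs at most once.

0 derived signals run: none.
Note the shortcut — input6 feeds only undemanded nodes, so no recomputation happens.

First demand of the output computes:
  node1 = mul(5, 7) = 35
  node3 = min2(35, 7) = 7
  node4 = min2(7, 35) = 7
  node6 = min2(7, 9) = 7

After the edit, cleaning proceeds:
  input6 only reaches undemanded nodes; the second demand re-runs nothing.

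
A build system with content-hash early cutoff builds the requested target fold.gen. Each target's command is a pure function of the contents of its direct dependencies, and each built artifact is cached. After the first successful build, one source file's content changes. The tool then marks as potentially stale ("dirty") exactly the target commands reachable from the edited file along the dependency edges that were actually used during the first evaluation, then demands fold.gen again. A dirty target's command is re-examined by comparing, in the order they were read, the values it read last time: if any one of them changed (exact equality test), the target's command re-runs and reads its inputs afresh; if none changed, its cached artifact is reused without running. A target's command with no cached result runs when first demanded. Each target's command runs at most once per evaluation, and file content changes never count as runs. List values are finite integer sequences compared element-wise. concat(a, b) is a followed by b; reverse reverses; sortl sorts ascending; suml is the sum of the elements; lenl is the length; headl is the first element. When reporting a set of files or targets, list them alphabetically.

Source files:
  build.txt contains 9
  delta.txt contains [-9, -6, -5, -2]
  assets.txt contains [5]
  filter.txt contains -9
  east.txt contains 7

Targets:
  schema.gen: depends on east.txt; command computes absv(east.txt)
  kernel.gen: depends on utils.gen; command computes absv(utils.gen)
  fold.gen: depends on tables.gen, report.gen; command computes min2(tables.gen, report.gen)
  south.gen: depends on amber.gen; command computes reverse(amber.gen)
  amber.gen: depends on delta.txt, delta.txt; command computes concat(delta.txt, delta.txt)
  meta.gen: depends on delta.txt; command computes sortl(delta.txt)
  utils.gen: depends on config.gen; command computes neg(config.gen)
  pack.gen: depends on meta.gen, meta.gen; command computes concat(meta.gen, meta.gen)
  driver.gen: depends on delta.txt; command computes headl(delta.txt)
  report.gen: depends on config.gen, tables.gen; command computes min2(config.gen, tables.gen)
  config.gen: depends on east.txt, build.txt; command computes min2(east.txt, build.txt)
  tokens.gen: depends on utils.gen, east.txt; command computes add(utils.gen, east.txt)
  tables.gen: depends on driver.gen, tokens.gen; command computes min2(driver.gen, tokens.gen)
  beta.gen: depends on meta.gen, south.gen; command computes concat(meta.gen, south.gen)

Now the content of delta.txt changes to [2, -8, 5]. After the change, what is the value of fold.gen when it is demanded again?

New value of fold.gen: 0.

First evaluation (everything demanded from the output):
  config.gen = min2(7, 9) = 7
  driver.gen = headl([-9, -6, -5, -2]) = -9
  utils.gen = neg(7) = -7
  tokens.gen = add(-7, 7) = 0
  tables.gen = min2(-9, 0) = -9
  report.gen = min2(7, -9) = -9
  fold.gen = min2(-9, -9) = -9

Propagation after the edit:
  driver.gen: runs — delta.txt [-9, -6, -5, -2]->[2, -8, 5]; result 2.
  tables.gen: runs — driver.gen -9->2; result 0.
  report.gen: runs — tables.gen -9->0; result 0.
  fold.gen: runs — tables.gen -9->0; report.gen -9->0; result 0.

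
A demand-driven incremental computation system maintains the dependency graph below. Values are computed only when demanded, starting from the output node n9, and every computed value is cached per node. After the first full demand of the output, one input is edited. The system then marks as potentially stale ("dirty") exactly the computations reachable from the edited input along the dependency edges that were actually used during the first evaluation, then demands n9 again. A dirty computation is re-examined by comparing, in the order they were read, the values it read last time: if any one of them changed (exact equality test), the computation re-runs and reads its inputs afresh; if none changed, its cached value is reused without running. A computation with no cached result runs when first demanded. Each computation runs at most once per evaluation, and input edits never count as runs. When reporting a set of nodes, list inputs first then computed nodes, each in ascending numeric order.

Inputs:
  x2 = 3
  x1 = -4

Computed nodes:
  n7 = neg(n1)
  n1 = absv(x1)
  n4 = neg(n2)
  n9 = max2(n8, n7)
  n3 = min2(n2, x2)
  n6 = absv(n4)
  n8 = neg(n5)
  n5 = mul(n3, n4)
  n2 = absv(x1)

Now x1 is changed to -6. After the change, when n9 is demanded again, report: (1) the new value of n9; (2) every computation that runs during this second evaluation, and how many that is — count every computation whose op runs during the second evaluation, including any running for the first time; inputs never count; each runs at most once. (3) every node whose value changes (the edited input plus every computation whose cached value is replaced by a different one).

New value of n9: 18.
Computations that run: n1, n2, n3, n4, n5, n7, n8, n9 — 8 in total.
Values that change: x1, n1, n2, n4, n5, n7, n8, n9.

First evaluation (everything demanded from the output):
  n1 = absv(-4) = 4
  n2 = absv(-4) = 4
  n3 = min2(4, 3) = 3
  n4 = neg(4) = -4
  n5 = mul(3, -4) = -12
  n7 = neg(4) = -4
  n8 = neg(-12) = 12
  n9 = max2(12, -4) = 12

Propagation after the edit:
  n1: runs — x1 -4->-6; result 6.
  n2: runs — x1 -4->-6; result 6.
  n3: runs — n2 4->6; result 3 (same value as before).
  n4: runs — n2 4->6; result -6.
  n5: runs — n4 -4->-6; result -18.
  n7: runs — n1 4->6; result -6.
  n8: runs — n5 -12->-18; result 18.
  n9: runs — n8 12->18; n7 -4->-6; result 18.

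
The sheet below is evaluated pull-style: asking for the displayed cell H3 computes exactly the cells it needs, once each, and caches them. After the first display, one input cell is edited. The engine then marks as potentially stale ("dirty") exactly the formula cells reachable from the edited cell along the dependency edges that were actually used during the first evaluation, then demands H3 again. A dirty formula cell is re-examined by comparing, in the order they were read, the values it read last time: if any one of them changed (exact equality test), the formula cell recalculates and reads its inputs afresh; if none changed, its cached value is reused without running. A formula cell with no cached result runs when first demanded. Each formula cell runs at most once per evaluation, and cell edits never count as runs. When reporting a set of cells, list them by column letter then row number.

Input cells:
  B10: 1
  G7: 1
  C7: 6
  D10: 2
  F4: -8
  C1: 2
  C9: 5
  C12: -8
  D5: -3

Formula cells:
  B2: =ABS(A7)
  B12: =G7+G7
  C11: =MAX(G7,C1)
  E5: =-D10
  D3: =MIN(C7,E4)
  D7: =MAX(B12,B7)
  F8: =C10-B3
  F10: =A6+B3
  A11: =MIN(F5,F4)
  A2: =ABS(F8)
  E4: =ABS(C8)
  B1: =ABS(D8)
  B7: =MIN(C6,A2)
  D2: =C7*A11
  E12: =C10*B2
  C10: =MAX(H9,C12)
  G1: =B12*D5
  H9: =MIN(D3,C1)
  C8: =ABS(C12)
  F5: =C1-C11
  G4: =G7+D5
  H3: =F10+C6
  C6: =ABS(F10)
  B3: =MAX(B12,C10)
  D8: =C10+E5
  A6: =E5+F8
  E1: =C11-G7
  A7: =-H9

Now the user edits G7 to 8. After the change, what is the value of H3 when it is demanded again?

First demand of the output computes:
  B12 = 1 + 1 = 2
  C8 = ABS(-8) = 8
  E4 = ABS(8) = 8
  D3 = MIN(6, 8) = 6
  E5 = -(2) = -2
  H9 = MIN(6, 2) = 2
  C10 = MAX(2, -8) = 2
  B3 = MAX(2, 2) = 2
  F8 = 2 - 2 = 0
  A6 = -2 + 0 = -2
  F10 = -2 + 2 = 0
  C6 = ABS(0) = 0
  H3 = 0 + 0 = 0

After the edit, cleaning proceeds:
  B12: a read changed (G7 1->8; G7 1->8) — executes, giving 16.
  B3: a read changed (B12 2->16) — executes, giving 16.
  F8: a read changed (B3 2->16) — executes, giving -14.
  A6: a read changed (F8 0->-14) — executes, giving -16.
  F10: a read changed (A6 -2->-16; B3 2->16) — executes, giving 0 — identical to its old value.
  C6: dirty, but its reads are unchanged (F10 unchanged); cached 0 stands.
  H3: dirty, but its reads are unchanged (F10 unchanged, C6 unchanged); cached 0 stands.

Note the absorption at F10: it re-runs yet its value is the same, leaving the output's value untouched.

Demanding H3 again yields 0.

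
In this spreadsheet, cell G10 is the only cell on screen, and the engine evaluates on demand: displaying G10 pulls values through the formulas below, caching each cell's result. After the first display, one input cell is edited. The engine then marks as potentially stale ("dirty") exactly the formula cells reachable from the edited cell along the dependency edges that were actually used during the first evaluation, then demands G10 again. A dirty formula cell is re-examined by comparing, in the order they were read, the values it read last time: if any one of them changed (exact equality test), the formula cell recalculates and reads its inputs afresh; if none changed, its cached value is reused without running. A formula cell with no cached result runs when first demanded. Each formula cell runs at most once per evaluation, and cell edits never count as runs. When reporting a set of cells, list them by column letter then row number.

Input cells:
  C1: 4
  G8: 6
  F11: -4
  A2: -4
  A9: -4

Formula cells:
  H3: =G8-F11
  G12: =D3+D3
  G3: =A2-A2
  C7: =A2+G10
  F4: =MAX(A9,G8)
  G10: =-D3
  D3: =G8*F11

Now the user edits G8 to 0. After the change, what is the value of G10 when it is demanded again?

Initial pass — values computed on the first demand:
  D3 = 6 * -4 = -24
  G10 = -(-24) = 24

Second demand — change propagation:
  D3: re-runs because G8 6->0; new result 0.
  G10: re-runs because D3 -24->0; new result 0.

G10 now evaluates to 0.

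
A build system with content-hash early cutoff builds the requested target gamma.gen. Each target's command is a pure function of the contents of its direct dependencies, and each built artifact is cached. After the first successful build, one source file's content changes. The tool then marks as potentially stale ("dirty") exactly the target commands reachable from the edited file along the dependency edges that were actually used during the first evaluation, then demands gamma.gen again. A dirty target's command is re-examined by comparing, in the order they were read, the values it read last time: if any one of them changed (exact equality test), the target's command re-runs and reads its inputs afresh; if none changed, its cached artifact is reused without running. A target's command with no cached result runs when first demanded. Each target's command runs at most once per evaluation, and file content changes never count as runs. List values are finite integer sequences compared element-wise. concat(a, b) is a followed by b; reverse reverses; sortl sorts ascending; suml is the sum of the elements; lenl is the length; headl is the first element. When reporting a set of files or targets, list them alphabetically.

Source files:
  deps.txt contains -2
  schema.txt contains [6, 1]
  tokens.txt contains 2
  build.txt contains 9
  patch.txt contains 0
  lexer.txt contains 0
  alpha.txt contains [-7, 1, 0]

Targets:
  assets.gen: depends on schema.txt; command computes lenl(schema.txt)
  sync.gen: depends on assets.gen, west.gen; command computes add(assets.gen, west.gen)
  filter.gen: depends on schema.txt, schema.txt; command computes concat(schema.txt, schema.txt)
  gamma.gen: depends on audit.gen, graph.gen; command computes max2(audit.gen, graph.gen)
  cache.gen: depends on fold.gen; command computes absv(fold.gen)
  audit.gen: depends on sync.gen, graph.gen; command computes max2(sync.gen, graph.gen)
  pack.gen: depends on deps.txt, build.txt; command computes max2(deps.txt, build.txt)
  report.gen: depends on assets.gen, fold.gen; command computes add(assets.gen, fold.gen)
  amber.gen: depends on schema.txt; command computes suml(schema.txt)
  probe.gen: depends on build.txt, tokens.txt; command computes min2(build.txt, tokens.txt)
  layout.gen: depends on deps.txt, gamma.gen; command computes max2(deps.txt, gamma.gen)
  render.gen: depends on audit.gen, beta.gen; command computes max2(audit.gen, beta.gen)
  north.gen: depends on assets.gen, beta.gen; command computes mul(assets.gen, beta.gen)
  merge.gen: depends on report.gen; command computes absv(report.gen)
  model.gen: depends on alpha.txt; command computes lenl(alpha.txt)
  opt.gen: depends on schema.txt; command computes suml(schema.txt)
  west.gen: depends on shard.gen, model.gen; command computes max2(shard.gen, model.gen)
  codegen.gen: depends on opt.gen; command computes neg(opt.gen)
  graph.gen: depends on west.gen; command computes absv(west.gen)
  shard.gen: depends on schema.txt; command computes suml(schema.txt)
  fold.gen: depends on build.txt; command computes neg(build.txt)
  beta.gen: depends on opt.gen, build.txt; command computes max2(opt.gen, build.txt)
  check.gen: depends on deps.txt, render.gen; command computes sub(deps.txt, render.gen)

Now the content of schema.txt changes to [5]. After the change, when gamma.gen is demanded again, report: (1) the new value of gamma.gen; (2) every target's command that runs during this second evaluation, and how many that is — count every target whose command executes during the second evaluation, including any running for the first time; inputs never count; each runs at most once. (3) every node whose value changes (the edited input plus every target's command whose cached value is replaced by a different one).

First evaluation (everything demanded from the output):
  assets.gen = lenl([6, 1]) = 2
  model.gen = lenl([-7, 1, 0]) = 3
  shard.gen = suml([6, 1]) = 7
  west.gen = max2(7, 3) = 7
  graph.gen = absv(7) = 7
  sync.gen = add(2, 7) = 9
  audit.gen = max2(9, 7) = 9
  gamma.gen = max2(9, 7) = 9

Propagation after the edit:
  assets.gen: runs — schema.txt [6, 1]->[5]; result 1.
  shard.gen: runs — schema.txt [6, 1]->[5]; result 5.
  west.gen: runs — shard.gen 7->5; result 5.
  graph.gen: runs — west.gen 7->5; result 5.
  sync.gen: runs — assets.gen 2->1; west.gen 7->5; result 6.
  audit.gen: runs — sync.gen 9->6; graph.gen 7->5; result 6.
  gamma.gen: runs — audit.gen 9->6; graph.gen 7->5; result 6.

New value of gamma.gen: 6.
Target commands that run: assets.gen, audit.gen, gamma.gen, graph.gen, shard.gen, sync.gen, west.gen — 7 in total.
Values that change: assets.gen, audit.gen, gamma.gen, graph.gen, schema.txt, shard.gen, sync.gen, west.gen.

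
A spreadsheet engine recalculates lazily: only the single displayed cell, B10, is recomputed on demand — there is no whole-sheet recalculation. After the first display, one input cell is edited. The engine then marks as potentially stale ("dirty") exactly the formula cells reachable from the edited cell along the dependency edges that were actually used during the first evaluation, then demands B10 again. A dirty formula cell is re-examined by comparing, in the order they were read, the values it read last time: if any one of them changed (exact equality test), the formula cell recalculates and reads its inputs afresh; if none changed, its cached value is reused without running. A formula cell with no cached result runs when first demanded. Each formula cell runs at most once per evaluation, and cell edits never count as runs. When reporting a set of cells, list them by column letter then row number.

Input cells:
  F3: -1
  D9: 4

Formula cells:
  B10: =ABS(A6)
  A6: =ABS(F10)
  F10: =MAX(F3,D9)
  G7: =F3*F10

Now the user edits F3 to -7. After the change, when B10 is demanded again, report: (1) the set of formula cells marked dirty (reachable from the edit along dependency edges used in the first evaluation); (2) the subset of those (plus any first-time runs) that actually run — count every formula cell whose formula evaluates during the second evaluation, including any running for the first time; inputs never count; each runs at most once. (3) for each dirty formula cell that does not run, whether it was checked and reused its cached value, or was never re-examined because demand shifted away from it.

Marked dirty: A6, B10, F10.
Formula cells that run: F10 — 1 in total.
Checked but reused from cache: A6, B10.
Key observation: the change is absorbed at F10 — it re-runs but produces the same value, and the output's value is unchanged.

First evaluation (everything demanded from the output):
  F10 = MAX(-1, 4) = 4
  A6 = ABS(4) = 4
  B10 = ABS(4) = 4

Propagation after the edit:
  F10: runs — F3 -1->-7; result 4 (same value as before).
  A6: checked — values it read are unchanged (F10 unchanged); reused cached 4 without running.
  B10: checked — values it read are unchanged (A6 unchanged); reused cached 4 without running.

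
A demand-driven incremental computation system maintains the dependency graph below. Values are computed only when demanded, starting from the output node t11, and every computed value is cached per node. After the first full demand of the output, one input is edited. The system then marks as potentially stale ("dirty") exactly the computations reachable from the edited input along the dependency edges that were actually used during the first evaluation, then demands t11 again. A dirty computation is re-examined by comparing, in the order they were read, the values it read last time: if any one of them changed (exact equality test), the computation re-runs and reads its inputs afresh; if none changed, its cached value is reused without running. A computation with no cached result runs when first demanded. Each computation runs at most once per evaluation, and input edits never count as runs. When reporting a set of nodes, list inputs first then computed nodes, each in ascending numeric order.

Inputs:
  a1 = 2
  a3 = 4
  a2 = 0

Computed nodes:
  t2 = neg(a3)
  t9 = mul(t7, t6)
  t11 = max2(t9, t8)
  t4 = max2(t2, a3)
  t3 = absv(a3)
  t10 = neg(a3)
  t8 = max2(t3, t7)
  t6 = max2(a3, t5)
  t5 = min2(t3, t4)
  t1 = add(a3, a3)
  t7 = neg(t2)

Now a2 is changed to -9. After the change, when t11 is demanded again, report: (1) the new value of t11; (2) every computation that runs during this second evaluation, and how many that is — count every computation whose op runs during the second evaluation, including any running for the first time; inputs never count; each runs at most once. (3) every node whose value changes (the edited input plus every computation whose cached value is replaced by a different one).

First evaluation (everything demanded from the output):
  t2 = neg(4) = -4
  t3 = absv(4) = 4
  t4 = max2(-4, 4) = 4
  t5 = min2(4, 4) = 4
  t6 = max2(4, 4) = 4
  t7 = neg(-4) = 4
  t8 = max2(4, 4) = 4
  t9 = mul(4, 4) = 16
  t11 = max2(16, 4) = 16

Propagation after the edit:
  a2 feeds no computation that the output demands — nothing is marked dirty and nothing runs.

Key observation: a2 is never demanded by the output, so the edit triggers no recomputation at all.

New value of t11: 16.
Computations that run: none — 0 in total.
Values that change: a2.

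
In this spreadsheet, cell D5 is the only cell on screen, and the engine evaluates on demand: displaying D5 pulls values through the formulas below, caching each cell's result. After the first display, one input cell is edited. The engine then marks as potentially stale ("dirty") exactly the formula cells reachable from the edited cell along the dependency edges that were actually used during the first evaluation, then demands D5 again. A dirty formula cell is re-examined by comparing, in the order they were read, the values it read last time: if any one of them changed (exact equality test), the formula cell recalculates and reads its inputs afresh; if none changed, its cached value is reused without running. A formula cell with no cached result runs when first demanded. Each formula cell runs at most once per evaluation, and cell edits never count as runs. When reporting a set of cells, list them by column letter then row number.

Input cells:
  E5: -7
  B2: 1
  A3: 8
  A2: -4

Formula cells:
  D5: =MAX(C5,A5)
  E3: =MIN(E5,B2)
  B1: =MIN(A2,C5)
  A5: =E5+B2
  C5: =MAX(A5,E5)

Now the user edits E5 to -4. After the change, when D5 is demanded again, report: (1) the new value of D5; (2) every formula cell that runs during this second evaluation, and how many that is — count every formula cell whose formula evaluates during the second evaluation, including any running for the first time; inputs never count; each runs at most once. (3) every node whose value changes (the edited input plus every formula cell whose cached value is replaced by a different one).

D5 now evaluates to -3.
Run set: A5, C5, D5 (3 run).
Changed values: A5, C5, D5, E5.

Initial pass — values computed on the first demand:
  A5 = -7 + 1 = -6
  C5 = MAX(-6, -7) = -6
  D5 = MAX(-6, -6) = -6

Second demand — change propagation:
  A5: re-runs because E5 -7->-4; new result -3.
  C5: re-runs because A5 -6->-3; E5 -7->-4; new result -3.
  D5: re-runs because C5 -6->-3; A5 -6->-3; new result -3.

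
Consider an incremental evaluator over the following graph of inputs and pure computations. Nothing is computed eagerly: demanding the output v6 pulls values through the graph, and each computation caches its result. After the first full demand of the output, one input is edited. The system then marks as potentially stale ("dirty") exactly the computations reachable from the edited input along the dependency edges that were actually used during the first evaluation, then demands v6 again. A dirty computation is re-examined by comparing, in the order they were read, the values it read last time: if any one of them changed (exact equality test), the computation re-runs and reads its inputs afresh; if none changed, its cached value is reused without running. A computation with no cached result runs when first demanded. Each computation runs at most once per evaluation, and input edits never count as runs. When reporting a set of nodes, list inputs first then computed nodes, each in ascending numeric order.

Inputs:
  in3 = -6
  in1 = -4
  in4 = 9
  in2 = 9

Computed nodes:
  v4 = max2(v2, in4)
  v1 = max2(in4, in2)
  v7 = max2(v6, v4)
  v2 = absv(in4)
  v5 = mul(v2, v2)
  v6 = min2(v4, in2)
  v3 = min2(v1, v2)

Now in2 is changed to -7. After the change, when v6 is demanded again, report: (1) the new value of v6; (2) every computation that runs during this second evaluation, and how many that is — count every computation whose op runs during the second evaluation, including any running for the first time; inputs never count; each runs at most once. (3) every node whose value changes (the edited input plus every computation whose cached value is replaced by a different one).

Initial pass — values computed on the first demand:
  v2 = absv(9) = 9
  v4 = max2(9, 9) = 9
  v6 = min2(9, 9) = 9

Second demand — change propagation:
  v6: re-runs because in2 9->-7; new result -7.

v6 now evaluates to -7.
Run set: v6 (1 run).
Changed values: in2, v6.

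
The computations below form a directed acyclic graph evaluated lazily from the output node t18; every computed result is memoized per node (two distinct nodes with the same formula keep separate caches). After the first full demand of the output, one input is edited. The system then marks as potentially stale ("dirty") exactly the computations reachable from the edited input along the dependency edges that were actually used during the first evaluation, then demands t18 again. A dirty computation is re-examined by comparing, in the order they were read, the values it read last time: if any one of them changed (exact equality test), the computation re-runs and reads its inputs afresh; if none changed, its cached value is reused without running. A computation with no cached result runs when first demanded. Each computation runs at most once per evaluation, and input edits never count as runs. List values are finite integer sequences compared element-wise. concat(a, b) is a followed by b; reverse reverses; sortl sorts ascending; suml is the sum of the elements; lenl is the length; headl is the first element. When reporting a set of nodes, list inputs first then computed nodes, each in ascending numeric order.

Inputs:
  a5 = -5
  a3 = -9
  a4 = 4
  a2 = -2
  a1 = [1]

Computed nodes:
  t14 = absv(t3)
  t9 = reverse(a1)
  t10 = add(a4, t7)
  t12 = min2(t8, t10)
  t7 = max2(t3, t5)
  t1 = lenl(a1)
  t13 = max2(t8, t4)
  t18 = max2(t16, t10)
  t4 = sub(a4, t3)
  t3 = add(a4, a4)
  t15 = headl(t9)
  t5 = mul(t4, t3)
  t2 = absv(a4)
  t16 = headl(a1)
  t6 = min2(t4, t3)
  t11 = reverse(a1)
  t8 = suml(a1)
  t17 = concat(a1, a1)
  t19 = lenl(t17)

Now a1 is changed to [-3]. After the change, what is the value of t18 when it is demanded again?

Demanding t18 again yields 12.

First demand of the output computes:
  t3 = add(4, 4) = 8
  t4 = sub(4, 8) = -4
  t5 = mul(-4, 8) = -32
  t7 = max2(8, -32) = 8
  t10 = add(4, 8) = 12
  t16 = headl([1]) = 1
  t18 = max2(1, 12) = 12

After the edit, cleaning proceeds:
  t16: a read changed (a1 [1]->[-3]) — executes, giving -3.
  t18: a read changed (t16 1->-3) — executes, giving 12 — identical to its old value.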